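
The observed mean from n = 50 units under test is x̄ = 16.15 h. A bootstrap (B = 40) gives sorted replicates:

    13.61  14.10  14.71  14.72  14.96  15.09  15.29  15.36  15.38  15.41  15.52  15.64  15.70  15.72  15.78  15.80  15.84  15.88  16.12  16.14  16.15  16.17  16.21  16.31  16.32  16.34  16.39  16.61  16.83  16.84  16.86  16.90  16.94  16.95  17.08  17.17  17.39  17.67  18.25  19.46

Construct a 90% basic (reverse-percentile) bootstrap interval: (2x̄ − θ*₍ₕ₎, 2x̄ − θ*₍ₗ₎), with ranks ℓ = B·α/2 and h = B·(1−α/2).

(14.63, 18.20)

Percentile endpoints at ranks 2 and 38: θ*₍2₎ = 14.10, θ*₍38₎ = 17.67.
Basic interval reflects these around x̄:
  lower = 2 × 16.15 − 17.67 = 14.63
  upper = 2 × 16.15 − 14.10 = 18.20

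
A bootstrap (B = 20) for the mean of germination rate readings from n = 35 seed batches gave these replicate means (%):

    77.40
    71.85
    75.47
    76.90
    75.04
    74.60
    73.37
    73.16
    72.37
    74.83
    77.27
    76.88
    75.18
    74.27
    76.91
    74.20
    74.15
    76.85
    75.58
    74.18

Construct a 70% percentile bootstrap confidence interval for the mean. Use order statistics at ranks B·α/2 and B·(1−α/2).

(73.16, 76.90)

Sorted replicates: 71.85, 72.37, 73.16, 73.37, 74.15, 74.18, 74.20, 74.27, 74.60, 74.83, 75.04, 75.18, 75.47, 75.58, 76.85, 76.88, 76.90, 76.91, 77.27, 77.40
α = 0.30; lower rank = 20 × 0.150 = 3; upper rank = 20 × 0.850 = 17.
The 3rd smallest replicate is 73.16; the 17th is 76.90.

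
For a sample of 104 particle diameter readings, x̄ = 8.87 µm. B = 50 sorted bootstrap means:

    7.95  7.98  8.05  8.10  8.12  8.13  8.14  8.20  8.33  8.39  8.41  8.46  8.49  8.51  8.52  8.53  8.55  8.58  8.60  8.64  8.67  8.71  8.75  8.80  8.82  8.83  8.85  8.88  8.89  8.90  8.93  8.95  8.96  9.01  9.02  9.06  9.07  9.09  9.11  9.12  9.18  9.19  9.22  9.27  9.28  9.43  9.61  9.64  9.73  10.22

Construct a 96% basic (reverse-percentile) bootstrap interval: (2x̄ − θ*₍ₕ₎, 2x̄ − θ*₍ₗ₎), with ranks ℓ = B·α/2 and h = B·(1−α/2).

(8.01, 9.79)

Percentile endpoints at ranks 1 and 49: θ*₍1₎ = 7.95, θ*₍49₎ = 9.73.
Basic interval reflects these around x̄:
  lower = 2 × 8.87 − 9.73 = 8.01
  upper = 2 × 8.87 − 7.95 = 9.79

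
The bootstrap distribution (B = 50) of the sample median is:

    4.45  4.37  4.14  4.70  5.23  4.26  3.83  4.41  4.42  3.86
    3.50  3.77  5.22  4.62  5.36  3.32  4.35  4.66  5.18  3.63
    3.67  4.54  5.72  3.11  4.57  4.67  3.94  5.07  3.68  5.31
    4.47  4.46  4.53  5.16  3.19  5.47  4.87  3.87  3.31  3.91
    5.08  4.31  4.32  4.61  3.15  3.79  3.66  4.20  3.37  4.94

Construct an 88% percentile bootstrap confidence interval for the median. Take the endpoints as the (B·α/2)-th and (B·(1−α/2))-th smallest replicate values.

Sorted replicates: 3.11, 3.15, 3.19, 3.31, 3.32, 3.37, 3.50, 3.63, 3.66, 3.67, 3.68, 3.77, 3.79, 3.83, 3.86, 3.87, 3.91, 3.94, 4.14, 4.20, 4.26, 4.31, 4.32, 4.35, 4.37, 4.41, 4.42, 4.45, 4.46, 4.47, 4.53, 4.54, 4.57, 4.61, 4.62, 4.66, 4.67, 4.70, 4.87, 4.94, 5.07, 5.08, 5.16, 5.18, 5.22, 5.23, 5.31, 5.36, 5.47, 5.72
α = 0.12; lower rank = 50 × 0.060 = 3; upper rank = 50 × 0.940 = 47.
The 3rd smallest replicate is 3.19; the 47th is 5.31.

(3.19, 5.31)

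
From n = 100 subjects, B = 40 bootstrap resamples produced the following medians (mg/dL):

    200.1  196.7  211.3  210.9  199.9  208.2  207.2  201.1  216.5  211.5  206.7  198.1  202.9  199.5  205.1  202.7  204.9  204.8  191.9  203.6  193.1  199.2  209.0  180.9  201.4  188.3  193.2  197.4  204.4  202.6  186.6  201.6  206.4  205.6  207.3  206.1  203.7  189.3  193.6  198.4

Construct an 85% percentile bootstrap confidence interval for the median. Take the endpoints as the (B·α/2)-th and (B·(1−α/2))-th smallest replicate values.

Sorted replicates: 180.9, 186.6, 188.3, 189.3, 191.9, 193.1, 193.2, 193.6, 196.7, 197.4, 198.1, 198.4, 199.2, 199.5, 199.9, 200.1, 201.1, 201.4, 201.6, 202.6, 202.7, 202.9, 203.6, 203.7, 204.4, 204.8, 204.9, 205.1, 205.6, 206.1, 206.4, 206.7, 207.2, 207.3, 208.2, 209.0, 210.9, 211.3, 211.5, 216.5
α = 0.15; lower rank = 40 × 0.075 = 3; upper rank = 40 × 0.925 = 37.
The 3rd smallest replicate is 188.3; the 37th is 210.9.

(188.3, 210.9)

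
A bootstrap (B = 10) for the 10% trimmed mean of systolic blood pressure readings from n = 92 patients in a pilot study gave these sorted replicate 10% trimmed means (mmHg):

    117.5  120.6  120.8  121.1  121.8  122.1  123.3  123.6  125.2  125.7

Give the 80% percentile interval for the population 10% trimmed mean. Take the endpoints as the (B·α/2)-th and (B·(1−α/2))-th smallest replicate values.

α = 0.20; lower rank = 10 × 0.100 = 1; upper rank = 10 × 0.900 = 9.
The 1st smallest replicate is 117.5; the 9th is 125.2.

(117.5, 125.2)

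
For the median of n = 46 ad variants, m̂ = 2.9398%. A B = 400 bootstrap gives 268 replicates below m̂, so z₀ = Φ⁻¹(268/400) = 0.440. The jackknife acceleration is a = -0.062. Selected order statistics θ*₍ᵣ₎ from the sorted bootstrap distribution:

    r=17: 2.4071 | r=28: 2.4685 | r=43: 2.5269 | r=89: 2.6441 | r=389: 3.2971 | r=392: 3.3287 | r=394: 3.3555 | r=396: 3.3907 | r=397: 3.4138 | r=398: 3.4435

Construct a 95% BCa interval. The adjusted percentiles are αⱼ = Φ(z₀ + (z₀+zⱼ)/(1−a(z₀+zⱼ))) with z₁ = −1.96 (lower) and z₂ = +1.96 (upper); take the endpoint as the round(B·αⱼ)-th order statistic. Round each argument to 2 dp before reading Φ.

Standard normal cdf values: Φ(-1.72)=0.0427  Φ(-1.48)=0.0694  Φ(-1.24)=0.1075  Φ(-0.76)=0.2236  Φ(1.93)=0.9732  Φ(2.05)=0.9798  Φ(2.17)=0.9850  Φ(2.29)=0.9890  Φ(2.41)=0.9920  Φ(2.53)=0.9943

(2.5269, 3.4435)

Lower: z₀ + z₁ = 0.440 + (-1.960) = -1.520; 1 − a(z₀+z₁) = 1 − (-0.062)(-1.520) = 0.9058; argument = 0.440 + (-1.520)/0.9058 = -1.2381 → -1.24.
α₁ = Φ(-1.24) = 0.1075; rank = round(400 × 0.1075) = 43; θ*₍43₎ = 2.5269.
Upper: z₀ + z₂ = 2.400; 1 − a(z₀+z₂) = 1.1488; argument = 2.5291 → 2.53; α₂ = 0.9943; rank = 398; θ*₍398₎ = 3.4435.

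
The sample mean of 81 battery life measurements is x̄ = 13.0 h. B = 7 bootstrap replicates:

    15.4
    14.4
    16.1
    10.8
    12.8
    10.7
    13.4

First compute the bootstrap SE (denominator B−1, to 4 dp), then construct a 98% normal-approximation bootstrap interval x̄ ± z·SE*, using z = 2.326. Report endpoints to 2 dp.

(8.09, 17.91)

Mean of replicates = 13.3714; sum of squared deviations = 26.6943; SE* = √(26.6943/6) = 2.1093
Margin = 2.326 × 2.1093 = 4.906
Interval: 13.0 ± 4.906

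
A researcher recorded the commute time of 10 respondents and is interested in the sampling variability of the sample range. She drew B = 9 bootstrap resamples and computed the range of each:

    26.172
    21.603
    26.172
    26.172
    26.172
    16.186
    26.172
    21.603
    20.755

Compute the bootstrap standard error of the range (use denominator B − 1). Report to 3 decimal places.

SE* = 3.604

Bootstrap SE is the standard deviation of the 9 replicate ranges.
Mean of replicates: (26.172 + 21.603 + 26.172 + 26.172 + 26.172 + 16.186 + 26.172 + 21.603 + 20.755) / 9 = 211.0070 / 9 = 23.4452
Sum of squared deviations: (+2.7268)² + (−1.8422)² + (+2.7268)² + (+2.7268)² + (+2.7268)² + (−7.2592)² + (+2.7268)² + (−1.8422)² + (−2.6902)² = 103.8978
Variance = 103.8978 / 8 = 12.9872
SE* = √12.9872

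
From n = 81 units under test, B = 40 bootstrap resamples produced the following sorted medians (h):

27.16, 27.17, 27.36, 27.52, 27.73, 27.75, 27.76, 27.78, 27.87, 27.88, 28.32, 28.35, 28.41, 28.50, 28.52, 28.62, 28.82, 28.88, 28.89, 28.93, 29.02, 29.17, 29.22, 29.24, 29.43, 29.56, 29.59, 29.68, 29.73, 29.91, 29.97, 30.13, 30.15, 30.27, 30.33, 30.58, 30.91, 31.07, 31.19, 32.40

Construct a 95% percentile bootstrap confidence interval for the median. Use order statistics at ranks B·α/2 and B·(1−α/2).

α = 0.05; lower rank = 40 × 0.025 = 1; upper rank = 40 × 0.975 = 39.
The 1st smallest replicate is 27.16; the 39th is 31.19.

(27.16, 31.19)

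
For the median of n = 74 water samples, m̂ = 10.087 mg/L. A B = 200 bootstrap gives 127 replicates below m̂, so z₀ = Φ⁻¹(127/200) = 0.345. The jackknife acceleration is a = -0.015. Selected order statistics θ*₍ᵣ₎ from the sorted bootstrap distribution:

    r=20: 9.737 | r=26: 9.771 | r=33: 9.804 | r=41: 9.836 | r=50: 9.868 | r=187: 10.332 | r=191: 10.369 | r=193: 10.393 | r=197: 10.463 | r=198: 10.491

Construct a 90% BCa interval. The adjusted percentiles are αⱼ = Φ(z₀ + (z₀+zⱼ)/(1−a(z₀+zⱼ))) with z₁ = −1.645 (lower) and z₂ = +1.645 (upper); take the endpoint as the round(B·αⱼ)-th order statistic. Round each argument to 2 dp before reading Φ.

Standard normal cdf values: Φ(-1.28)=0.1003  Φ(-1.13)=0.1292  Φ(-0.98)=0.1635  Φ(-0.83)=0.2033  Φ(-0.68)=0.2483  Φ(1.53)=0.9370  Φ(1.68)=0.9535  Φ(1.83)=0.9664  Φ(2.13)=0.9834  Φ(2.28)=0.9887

Lower: z₀ + z₁ = 0.345 + (-1.645) = -1.300; 1 − a(z₀+z₁) = 1 − (-0.015)(-1.300) = 0.9805; argument = 0.345 + (-1.300)/0.9805 = -0.9809 → -0.98.
α₁ = Φ(-0.98) = 0.1635; rank = round(200 × 0.1635) = 33; θ*₍33₎ = 9.804.
Upper: z₀ + z₂ = 1.990; 1 − a(z₀+z₂) = 1.0298; argument = 2.2773 → 2.28; α₂ = 0.9887; rank = 198; θ*₍198₎ = 10.491.

(9.804, 10.491)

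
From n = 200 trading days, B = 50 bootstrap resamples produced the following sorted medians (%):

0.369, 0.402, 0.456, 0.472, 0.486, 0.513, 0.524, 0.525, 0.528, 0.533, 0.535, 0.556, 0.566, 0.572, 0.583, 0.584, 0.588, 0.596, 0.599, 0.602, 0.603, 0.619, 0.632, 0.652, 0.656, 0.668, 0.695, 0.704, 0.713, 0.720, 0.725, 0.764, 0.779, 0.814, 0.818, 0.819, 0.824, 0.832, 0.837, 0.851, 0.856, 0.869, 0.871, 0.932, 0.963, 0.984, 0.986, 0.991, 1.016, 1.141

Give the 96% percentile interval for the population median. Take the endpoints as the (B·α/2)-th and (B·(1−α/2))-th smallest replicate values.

α = 0.04; lower rank = 50 × 0.020 = 1; upper rank = 50 × 0.980 = 49.
The 1st smallest replicate is 0.369; the 49th is 1.016.

(0.369, 1.016)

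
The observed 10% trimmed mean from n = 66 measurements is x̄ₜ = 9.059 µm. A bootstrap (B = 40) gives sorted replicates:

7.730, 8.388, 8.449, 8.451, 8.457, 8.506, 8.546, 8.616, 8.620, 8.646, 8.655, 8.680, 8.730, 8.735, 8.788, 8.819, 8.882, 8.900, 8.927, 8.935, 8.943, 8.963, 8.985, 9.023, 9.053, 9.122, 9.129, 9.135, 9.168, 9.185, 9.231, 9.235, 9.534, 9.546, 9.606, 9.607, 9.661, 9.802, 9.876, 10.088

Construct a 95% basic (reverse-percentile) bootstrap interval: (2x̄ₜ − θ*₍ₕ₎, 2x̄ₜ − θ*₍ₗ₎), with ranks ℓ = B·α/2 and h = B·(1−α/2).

(8.242, 10.388)

Percentile endpoints at ranks 1 and 39: θ*₍1₎ = 7.730, θ*₍39₎ = 9.876.
Basic interval reflects these around x̄ₜ:
  lower = 2 × 9.059 − 9.876 = 8.242
  upper = 2 × 9.059 − 7.730 = 10.388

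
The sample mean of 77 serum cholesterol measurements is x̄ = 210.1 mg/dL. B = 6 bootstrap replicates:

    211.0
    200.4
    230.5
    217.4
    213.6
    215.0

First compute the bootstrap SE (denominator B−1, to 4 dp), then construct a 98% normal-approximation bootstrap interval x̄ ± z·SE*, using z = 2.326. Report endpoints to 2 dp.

Mean of replicates = 214.6500; sum of squared deviations = 476.3950; SE* = √(476.3950/5) = 9.7611
Margin = 2.326 × 9.7611 = 22.704
Interval: 210.1 ± 22.704

(187.40, 232.80)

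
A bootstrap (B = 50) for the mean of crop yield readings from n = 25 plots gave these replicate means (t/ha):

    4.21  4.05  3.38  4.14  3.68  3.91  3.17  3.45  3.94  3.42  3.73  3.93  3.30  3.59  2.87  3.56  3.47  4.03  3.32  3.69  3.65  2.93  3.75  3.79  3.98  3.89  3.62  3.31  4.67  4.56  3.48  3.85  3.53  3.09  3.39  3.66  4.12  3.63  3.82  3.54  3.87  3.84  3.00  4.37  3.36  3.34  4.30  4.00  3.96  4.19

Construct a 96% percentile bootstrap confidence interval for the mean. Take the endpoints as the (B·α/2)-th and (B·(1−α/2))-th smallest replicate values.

(2.87, 4.56)

Sorted replicates: 2.87, 2.93, 3.00, 3.09, 3.17, 3.30, 3.31, 3.32, 3.34, 3.36, 3.38, 3.39, 3.42, 3.45, 3.47, 3.48, 3.53, 3.54, 3.56, 3.59, 3.62, 3.63, 3.65, 3.66, 3.68, 3.69, 3.73, 3.75, 3.79, 3.82, 3.84, 3.85, 3.87, 3.89, 3.91, 3.93, 3.94, 3.96, 3.98, 4.00, 4.03, 4.05, 4.12, 4.14, 4.19, 4.21, 4.30, 4.37, 4.56, 4.67
α = 0.04; lower rank = 50 × 0.020 = 1; upper rank = 50 × 0.980 = 49.
The 1st smallest replicate is 2.87; the 49th is 4.56.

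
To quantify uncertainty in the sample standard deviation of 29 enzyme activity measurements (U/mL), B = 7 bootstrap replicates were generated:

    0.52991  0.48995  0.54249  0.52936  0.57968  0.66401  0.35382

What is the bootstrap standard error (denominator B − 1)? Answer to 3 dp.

SE* = 0.094

Bootstrap SE is the standard deviation of the 7 replicate standard deviations.
Mean of replicates: (0.52991 + 0.48995 + 0.54249 + 0.52936 + 0.57968 + 0.66401 + 0.35382) / 7 = 3.689220 / 7 = 0.527031
Sum of squared deviations: (+0.002879)² + (−0.037081)² + (+0.015459)² + (+0.002329)² + (+0.052649)² + (+0.136979)² + (−0.173211)² = 0.053165
Variance = 0.053165 / 6 = 0.008861
SE* = √0.008861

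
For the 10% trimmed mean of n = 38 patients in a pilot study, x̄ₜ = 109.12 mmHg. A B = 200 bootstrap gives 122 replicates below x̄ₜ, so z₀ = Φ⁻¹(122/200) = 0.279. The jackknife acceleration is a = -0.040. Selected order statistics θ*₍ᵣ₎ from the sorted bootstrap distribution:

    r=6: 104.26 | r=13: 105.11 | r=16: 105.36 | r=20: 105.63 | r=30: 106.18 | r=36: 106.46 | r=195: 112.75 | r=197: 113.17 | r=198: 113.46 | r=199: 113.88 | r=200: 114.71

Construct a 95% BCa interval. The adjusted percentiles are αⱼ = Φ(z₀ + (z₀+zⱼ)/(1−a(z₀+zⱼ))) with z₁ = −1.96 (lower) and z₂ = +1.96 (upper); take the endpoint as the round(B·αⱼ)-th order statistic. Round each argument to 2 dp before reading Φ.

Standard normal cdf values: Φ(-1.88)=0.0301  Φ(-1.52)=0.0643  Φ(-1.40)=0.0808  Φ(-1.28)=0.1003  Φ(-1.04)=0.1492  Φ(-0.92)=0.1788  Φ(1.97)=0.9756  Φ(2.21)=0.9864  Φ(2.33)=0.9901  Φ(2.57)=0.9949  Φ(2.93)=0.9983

Lower: z₀ + z₁ = 0.279 + (-1.960) = -1.681; 1 − a(z₀+z₁) = 1 − (-0.040)(-1.681) = 0.9328; argument = 0.279 + (-1.681)/0.9328 = -1.5232 → -1.52.
α₁ = Φ(-1.52) = 0.0643; rank = round(200 × 0.0643) = 13; θ*₍13₎ = 105.11.
Upper: z₀ + z₂ = 2.239; 1 − a(z₀+z₂) = 1.0896; argument = 2.3340 → 2.33; α₂ = 0.9901; rank = 198; θ*₍198₎ = 113.46.

(105.11, 113.46)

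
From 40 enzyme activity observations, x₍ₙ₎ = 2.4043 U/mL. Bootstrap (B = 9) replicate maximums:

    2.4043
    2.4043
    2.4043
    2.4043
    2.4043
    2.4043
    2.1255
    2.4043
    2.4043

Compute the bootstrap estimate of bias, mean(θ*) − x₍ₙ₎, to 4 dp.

mean(θ*) = (2.4043 + 2.4043 + 2.4043 + 2.4043 + 2.4043 + 2.4043 + 2.1255 + 2.4043 + 2.4043) / 9 = 2.37332
bias = 2.37332 − 2.4043

bias = −0.0310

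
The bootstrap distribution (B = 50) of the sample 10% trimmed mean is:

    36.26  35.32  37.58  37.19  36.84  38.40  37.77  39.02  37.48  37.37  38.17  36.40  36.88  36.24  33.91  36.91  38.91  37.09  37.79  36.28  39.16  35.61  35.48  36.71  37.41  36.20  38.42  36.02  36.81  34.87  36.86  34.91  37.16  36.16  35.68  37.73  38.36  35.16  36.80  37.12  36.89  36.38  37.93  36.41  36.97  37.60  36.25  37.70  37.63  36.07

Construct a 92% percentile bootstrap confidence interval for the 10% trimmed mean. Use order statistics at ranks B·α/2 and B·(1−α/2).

(34.87, 38.91)

Sorted replicates: 33.91, 34.87, 34.91, 35.16, 35.32, 35.48, 35.61, 35.68, 36.02, 36.07, 36.16, 36.20, 36.24, 36.25, 36.26, 36.28, 36.38, 36.40, 36.41, 36.71, 36.80, 36.81, 36.84, 36.86, 36.88, 36.89, 36.91, 36.97, 37.09, 37.12, 37.16, 37.19, 37.37, 37.41, 37.48, 37.58, 37.60, 37.63, 37.70, 37.73, 37.77, 37.79, 37.93, 38.17, 38.36, 38.40, 38.42, 38.91, 39.02, 39.16
α = 0.08; lower rank = 50 × 0.040 = 2; upper rank = 50 × 0.960 = 48.
The 2nd smallest replicate is 34.87; the 48th is 38.91.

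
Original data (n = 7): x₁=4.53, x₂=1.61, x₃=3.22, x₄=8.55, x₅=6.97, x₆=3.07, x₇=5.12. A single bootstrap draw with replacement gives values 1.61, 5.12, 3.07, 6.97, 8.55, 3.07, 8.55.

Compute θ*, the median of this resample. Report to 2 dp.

Sorted: 1.61, 3.07, 3.07, 5.12, 6.97, 8.55, 8.55
Median = middle value = 5.12

θ* = 5.12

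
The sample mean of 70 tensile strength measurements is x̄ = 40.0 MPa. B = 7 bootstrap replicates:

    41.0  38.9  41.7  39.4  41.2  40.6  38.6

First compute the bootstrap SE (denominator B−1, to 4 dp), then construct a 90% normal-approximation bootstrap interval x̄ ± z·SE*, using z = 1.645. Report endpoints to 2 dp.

(37.99, 42.01)

Mean of replicates = 40.2000; sum of squared deviations = 8.9400; SE* = √(8.9400/6) = 1.2207
Margin = 1.645 × 1.2207 = 2.008
Interval: 40.0 ± 2.008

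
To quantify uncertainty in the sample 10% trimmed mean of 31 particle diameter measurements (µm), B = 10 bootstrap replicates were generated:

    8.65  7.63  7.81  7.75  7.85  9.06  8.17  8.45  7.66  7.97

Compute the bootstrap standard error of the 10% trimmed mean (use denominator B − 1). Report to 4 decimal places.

Bootstrap SE is the standard deviation of the 10 replicate 10% trimmed means.
Mean of replicates: (8.65 + 7.63 + 7.81 + 7.75 + 7.85 + 9.06 + 8.17 + 8.45 + 7.66 + 7.97) / 10 = 81.00000 / 10 = 8.10000
Sum of squared deviations: (+0.55000)² + (−0.47000)² + (−0.29000)² + (−0.35000)² + (−0.25000)² + (+0.96000)² + (+0.07000)² + (+0.35000)² + (−0.44000)² + (−0.13000)² = 2.05200
Variance = 2.05200 / 9 = 0.22800
SE* = √0.22800

SE* = 0.4775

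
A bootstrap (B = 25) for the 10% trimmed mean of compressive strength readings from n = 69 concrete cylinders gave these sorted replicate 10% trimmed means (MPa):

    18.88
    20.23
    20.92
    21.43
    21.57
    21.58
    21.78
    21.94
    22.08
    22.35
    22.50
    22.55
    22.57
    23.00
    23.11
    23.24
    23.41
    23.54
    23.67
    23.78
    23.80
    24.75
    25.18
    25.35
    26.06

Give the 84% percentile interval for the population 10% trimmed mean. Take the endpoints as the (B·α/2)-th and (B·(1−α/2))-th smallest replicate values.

α = 0.16; lower rank = 25 × 0.080 = 2; upper rank = 25 × 0.920 = 23.
The 2nd smallest replicate is 20.23; the 23rd is 25.18.

(20.23, 25.18)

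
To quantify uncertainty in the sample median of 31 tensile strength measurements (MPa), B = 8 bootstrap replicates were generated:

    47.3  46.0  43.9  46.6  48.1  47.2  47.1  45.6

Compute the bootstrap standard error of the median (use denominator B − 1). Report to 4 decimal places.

Bootstrap SE is the standard deviation of the 8 replicate medians.
Mean of replicates: (47.3 + 46.0 + 43.9 + 46.6 + 48.1 + 47.2 + 47.1 + 45.6) / 8 = 371.80000 / 8 = 46.47500
Sum of squared deviations: (+0.82500)² + (−0.47500)² + (−2.57500)² + (+0.12500)² + (+1.62500)² + (+0.72500)² + (+0.62500)² + (−0.87500)² = 11.87500
Variance = 11.87500 / 7 = 1.69643
SE* = √1.69643

SE* = 1.3025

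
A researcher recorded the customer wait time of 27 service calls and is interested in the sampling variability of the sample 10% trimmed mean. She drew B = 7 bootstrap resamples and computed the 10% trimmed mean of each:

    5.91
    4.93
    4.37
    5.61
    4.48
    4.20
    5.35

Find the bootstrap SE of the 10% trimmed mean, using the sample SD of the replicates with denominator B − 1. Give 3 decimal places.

Bootstrap SE is the standard deviation of the 7 replicate 10% trimmed means.
Mean of replicates: (5.91 + 4.93 + 4.37 + 5.61 + 4.48 + 4.20 + 5.35) / 7 = 34.8500 / 7 = 4.9786
Sum of squared deviations: (+0.9314)² + (−0.0486)² + (−0.6086)² + (+0.6314)² + (−0.4986)² + (−0.7786)² + (+0.3714)² = 2.6317
Variance = 2.6317 / 6 = 0.4386
SE* = √0.4386

SE* = 0.662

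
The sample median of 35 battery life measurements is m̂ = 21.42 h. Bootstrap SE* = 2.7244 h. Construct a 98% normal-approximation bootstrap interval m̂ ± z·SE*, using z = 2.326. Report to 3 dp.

Margin = 2.326 × 2.7244 = 6.3370
Interval: 21.42 ± 6.3370

(15.083, 27.757)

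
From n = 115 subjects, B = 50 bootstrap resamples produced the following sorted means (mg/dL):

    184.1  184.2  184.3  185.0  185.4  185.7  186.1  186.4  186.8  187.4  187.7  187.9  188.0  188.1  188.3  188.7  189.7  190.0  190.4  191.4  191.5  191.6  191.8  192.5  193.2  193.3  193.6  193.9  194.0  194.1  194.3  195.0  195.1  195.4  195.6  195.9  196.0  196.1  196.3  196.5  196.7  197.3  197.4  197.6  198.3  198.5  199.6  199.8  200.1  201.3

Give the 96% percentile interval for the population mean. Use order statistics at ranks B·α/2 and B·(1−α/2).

α = 0.04; lower rank = 50 × 0.020 = 1; upper rank = 50 × 0.980 = 49.
The 1st smallest replicate is 184.1; the 49th is 200.1.

(184.1, 200.1)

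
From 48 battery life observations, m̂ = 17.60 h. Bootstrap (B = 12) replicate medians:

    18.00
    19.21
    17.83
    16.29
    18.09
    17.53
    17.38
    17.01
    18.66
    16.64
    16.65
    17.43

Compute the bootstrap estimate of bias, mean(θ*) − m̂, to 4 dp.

bias = −0.0400

mean(θ*) = (18.00 + 19.21 + 17.83 + 16.29 + 18.09 + 17.53 + 17.38 + 17.01 + 18.66 + 16.64 + 16.65 + 17.43) / 12 = 17.56000
bias = 17.56000 − 17.60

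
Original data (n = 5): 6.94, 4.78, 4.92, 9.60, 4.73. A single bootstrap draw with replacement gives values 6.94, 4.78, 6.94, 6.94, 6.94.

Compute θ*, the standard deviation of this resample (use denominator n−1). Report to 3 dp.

Mean = 6.5080; sum of squared deviations = 3.7325
s² = 3.7325 / 4 = 0.9331
s = √0.9331 = 0.966

θ* = 0.966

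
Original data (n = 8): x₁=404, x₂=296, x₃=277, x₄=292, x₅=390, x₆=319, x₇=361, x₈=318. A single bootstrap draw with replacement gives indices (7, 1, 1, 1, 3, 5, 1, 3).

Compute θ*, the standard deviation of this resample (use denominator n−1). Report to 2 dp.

Resample values: 361, 404, 404, 404, 277, 390, 404, 277.
Mean = 365.1250; sum of squared deviations = 22212.8750
s² = 22212.8750 / 7 = 3173.2679
s = √3173.2679 = 56.33

θ* = 56.33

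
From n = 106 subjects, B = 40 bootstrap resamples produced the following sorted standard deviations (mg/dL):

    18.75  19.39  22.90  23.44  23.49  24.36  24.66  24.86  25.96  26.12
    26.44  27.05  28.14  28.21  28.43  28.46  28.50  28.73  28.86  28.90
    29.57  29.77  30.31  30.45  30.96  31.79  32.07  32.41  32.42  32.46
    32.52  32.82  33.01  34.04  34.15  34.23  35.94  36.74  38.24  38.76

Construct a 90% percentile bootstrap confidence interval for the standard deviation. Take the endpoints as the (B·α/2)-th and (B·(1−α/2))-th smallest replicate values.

(19.39, 36.74)

α = 0.10; lower rank = 40 × 0.050 = 2; upper rank = 40 × 0.950 = 38.
The 2nd smallest replicate is 19.39; the 38th is 36.74.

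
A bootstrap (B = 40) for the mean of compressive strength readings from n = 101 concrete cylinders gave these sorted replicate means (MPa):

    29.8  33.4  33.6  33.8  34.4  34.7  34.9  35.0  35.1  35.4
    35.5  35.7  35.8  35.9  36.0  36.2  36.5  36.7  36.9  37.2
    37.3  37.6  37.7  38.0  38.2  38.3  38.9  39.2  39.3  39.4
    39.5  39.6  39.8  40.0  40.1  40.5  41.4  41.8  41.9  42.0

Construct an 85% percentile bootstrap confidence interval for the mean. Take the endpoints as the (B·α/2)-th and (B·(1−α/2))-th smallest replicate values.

(33.6, 41.4)

α = 0.15; lower rank = 40 × 0.075 = 3; upper rank = 40 × 0.925 = 37.
The 3rd smallest replicate is 33.6; the 37th is 41.4.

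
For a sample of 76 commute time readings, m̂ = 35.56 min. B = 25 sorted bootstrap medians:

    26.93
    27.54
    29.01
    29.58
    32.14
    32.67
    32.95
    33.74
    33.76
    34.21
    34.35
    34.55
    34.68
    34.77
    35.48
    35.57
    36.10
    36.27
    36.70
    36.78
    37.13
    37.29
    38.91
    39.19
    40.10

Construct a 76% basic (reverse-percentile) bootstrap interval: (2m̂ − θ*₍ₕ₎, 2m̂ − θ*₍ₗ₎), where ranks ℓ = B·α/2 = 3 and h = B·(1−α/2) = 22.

Percentile endpoints at ranks 3 and 22: θ*₍3₎ = 29.01, θ*₍22₎ = 37.29.
Basic interval reflects these around m̂:
  lower = 2 × 35.56 − 37.29 = 33.83
  upper = 2 × 35.56 − 29.01 = 42.11

(33.83, 42.11)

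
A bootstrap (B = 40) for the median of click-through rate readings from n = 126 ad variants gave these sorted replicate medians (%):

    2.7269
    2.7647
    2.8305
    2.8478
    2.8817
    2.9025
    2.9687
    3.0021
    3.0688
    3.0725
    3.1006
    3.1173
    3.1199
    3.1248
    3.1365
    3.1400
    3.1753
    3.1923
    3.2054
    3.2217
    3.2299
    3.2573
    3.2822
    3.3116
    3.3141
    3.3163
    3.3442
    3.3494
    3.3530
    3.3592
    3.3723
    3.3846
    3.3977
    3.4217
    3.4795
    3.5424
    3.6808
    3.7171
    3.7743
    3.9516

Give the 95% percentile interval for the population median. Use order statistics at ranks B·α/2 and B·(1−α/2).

α = 0.05; lower rank = 40 × 0.025 = 1; upper rank = 40 × 0.975 = 39.
The 1st smallest replicate is 2.7269; the 39th is 3.7743.

(2.7269, 3.7743)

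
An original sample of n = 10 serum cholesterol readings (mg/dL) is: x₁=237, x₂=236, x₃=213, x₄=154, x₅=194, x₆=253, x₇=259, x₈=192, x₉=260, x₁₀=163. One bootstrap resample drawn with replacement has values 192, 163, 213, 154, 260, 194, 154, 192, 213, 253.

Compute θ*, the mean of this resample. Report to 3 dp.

Mean = (192 + 163 + 213 + 154 + 260 + 194 + 154 + 192 + 213 + 253) / 10 = 1988.0 / 10 = 198.800

θ* = 198.800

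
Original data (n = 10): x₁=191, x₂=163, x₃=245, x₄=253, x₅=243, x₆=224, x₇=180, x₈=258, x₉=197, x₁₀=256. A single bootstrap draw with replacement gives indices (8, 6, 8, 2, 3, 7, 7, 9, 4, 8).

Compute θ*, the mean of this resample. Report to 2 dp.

θ* = 221.60

Resample values: 258, 224, 258, 163, 245, 180, 180, 197, 253, 258.
Mean = (258 + 224 + 258 + 163 + 245 + 180 + 180 + 197 + 253 + 258) / 10 = 2216.0 / 10 = 221.60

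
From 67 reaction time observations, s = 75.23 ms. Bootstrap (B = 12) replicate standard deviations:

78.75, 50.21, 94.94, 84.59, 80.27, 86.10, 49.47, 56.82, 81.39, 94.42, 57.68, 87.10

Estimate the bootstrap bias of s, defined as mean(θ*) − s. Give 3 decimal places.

bias = −0.085

mean(θ*) = (78.75 + 50.21 + 94.94 + 84.59 + 80.27 + 86.10 + 49.47 + 56.82 + 81.39 + 94.42 + 57.68 + 87.10) / 12 = 75.1450
bias = 75.1450 − 75.23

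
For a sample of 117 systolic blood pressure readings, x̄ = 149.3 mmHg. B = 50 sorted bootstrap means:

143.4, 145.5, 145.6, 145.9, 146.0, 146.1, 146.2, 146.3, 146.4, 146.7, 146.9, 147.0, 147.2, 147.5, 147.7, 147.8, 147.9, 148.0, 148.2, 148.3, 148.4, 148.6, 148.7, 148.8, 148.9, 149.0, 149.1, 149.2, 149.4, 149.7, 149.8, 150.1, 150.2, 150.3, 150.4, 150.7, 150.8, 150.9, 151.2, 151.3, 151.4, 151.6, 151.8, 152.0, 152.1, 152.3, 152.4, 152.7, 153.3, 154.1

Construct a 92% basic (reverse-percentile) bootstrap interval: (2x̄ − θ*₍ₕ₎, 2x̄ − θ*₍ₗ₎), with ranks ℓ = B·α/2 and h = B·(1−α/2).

(145.9, 153.1)

Percentile endpoints at ranks 2 and 48: θ*₍2₎ = 145.5, θ*₍48₎ = 152.7.
Basic interval reflects these around x̄:
  lower = 2 × 149.3 − 152.7 = 145.9
  upper = 2 × 149.3 − 145.5 = 153.1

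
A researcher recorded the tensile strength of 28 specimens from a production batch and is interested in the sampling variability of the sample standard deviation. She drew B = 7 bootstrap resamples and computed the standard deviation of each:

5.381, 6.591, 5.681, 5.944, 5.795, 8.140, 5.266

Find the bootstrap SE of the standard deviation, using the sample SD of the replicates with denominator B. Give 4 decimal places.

SE* = 0.9186

Bootstrap SE is the standard deviation of the 7 replicate standard deviations.
Mean of replicates: (5.381 + 6.591 + 5.681 + 5.944 + 5.795 + 8.140 + 5.266) / 7 = 42.79800 / 7 = 6.11400
Sum of squared deviations: (−0.73300)² + (+0.47700)² + (−0.43300)² + (−0.17000)² + (−0.31900)² + (+2.02600)² + (−0.84800)² = 5.90675
Variance = 5.90675 / 7 = 0.84382
SE* = √0.84382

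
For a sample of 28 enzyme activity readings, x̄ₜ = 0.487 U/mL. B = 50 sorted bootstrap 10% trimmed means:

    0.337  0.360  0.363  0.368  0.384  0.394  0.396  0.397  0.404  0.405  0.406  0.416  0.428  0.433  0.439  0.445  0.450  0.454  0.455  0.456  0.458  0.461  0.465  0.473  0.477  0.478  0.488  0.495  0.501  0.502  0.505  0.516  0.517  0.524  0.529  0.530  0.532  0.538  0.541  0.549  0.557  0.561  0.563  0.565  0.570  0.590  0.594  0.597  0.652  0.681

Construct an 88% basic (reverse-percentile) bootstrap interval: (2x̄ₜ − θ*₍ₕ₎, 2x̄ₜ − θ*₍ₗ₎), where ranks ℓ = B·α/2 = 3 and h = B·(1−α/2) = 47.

Percentile endpoints at ranks 3 and 47: θ*₍3₎ = 0.363, θ*₍47₎ = 0.594.
Basic interval reflects these around x̄ₜ:
  lower = 2 × 0.487 − 0.594 = 0.380
  upper = 2 × 0.487 − 0.363 = 0.611

(0.380, 0.611)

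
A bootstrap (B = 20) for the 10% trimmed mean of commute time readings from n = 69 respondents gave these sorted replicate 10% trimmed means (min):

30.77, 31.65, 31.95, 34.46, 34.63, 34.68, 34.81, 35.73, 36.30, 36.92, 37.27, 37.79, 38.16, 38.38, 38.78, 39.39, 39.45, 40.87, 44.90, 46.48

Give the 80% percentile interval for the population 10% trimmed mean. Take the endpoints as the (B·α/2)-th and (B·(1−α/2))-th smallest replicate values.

(31.65, 40.87)

α = 0.20; lower rank = 20 × 0.100 = 2; upper rank = 20 × 0.900 = 18.
The 2nd smallest replicate is 31.65; the 18th is 40.87.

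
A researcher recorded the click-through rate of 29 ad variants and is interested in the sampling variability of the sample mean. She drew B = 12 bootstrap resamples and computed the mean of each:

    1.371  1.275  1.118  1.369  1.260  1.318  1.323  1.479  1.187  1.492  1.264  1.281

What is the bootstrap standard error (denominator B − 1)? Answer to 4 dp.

SE* = 0.1078

Bootstrap SE is the standard deviation of the 12 replicate means.
Mean of replicates: (1.371 + 1.275 + 1.118 + 1.369 + 1.260 + 1.318 + 1.323 + 1.479 + 1.187 + 1.492 + 1.264 + 1.281) / 12 = 15.73700 / 12 = 1.31142
Sum of squared deviations: (+0.05958)² + (−0.03642)² + (−0.19342)² + (+0.05758)² + (−0.05142)² + (+0.00658)² + (+0.01158)² + (+0.16758)² + (−0.12442)² + (+0.18058)² + (−0.04742)² + (−0.03042)² = 0.12777
Variance = 0.12777 / 11 = 0.01162
SE* = √0.01162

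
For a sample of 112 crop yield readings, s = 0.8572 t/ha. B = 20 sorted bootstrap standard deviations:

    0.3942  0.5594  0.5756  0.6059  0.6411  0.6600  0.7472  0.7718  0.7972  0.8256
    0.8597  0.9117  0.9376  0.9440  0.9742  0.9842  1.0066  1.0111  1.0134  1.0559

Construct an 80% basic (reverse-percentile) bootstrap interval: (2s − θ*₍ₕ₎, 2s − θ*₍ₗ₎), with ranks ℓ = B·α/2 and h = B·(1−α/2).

(0.7033, 1.1550)

Percentile endpoints at ranks 2 and 18: θ*₍2₎ = 0.5594, θ*₍18₎ = 1.0111.
Basic interval reflects these around s:
  lower = 2 × 0.8572 − 1.0111 = 0.7033
  upper = 2 × 0.8572 − 0.5594 = 1.1550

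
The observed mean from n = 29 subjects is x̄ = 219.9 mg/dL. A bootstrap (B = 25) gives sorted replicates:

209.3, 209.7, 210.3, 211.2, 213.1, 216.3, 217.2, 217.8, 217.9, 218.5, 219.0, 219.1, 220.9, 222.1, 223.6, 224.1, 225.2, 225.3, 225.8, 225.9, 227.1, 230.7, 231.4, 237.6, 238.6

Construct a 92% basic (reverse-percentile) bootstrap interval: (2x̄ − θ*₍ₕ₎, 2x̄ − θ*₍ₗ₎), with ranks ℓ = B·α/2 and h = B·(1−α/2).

Percentile endpoints at ranks 1 and 24: θ*₍1₎ = 209.3, θ*₍24₎ = 237.6.
Basic interval reflects these around x̄:
  lower = 2 × 219.9 − 237.6 = 202.2
  upper = 2 × 219.9 − 209.3 = 230.5

(202.2, 230.5)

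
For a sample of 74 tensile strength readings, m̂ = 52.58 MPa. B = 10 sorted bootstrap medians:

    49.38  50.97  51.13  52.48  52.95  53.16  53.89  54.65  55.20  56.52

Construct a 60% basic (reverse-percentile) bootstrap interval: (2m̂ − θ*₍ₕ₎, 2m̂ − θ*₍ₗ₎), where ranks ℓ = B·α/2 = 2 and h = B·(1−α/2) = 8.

(50.51, 54.19)

Percentile endpoints at ranks 2 and 8: θ*₍2₎ = 50.97, θ*₍8₎ = 54.65.
Basic interval reflects these around m̂:
  lower = 2 × 52.58 − 54.65 = 50.51
  upper = 2 × 52.58 − 50.97 = 54.19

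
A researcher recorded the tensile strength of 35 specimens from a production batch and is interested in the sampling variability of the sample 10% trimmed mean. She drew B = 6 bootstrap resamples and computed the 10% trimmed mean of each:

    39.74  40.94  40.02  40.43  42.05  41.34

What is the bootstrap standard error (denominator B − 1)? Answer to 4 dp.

SE* = 0.8637

Bootstrap SE is the standard deviation of the 6 replicate 10% trimmed means.
Mean of replicates: (39.74 + 40.94 + 40.02 + 40.43 + 42.05 + 41.34) / 6 = 244.52000 / 6 = 40.75333
Sum of squared deviations: (−1.01333)² + (+0.18667)² + (−0.73333)² + (−0.32333)² + (+1.29667)² + (+0.58667)² = 3.72953
Variance = 3.72953 / 5 = 0.74591
SE* = √0.74591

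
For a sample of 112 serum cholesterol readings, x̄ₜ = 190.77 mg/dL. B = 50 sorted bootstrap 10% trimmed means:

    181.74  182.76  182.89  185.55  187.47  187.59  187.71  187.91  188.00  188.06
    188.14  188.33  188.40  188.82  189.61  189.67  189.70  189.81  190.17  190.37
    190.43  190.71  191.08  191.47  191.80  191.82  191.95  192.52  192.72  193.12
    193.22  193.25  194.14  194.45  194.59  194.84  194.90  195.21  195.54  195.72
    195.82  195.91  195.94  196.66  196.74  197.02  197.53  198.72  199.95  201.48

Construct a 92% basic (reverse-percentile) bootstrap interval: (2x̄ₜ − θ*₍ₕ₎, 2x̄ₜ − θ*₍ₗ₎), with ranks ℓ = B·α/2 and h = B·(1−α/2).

(182.82, 198.78)

Percentile endpoints at ranks 2 and 48: θ*₍2₎ = 182.76, θ*₍48₎ = 198.72.
Basic interval reflects these around x̄ₜ:
  lower = 2 × 190.77 − 198.72 = 182.82
  upper = 2 × 190.77 − 182.76 = 198.78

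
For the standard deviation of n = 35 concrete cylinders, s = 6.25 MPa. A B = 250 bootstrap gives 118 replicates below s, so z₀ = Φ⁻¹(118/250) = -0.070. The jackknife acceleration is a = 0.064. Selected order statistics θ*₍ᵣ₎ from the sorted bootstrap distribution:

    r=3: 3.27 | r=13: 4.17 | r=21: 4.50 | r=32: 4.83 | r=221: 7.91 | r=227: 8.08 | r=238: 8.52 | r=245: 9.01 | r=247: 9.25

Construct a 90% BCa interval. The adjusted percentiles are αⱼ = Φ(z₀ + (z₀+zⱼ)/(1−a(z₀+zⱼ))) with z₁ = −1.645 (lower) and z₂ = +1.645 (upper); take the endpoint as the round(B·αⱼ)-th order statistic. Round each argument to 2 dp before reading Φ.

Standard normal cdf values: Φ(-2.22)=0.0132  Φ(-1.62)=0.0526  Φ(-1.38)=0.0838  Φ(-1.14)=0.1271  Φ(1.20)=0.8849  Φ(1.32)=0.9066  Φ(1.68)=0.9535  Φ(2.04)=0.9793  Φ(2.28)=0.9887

(4.17, 8.52)

Lower: z₀ + z₁ = -0.070 + (-1.645) = -1.715; 1 − a(z₀+z₁) = 1 − (0.064)(-1.715) = 1.1098; argument = -0.070 + (-1.715)/1.1098 = -1.6154 → -1.62.
α₁ = Φ(-1.62) = 0.0526; rank = round(250 × 0.0526) = 13; θ*₍13₎ = 4.17.
Upper: z₀ + z₂ = 1.575; 1 − a(z₀+z₂) = 0.8992; argument = 1.6816 → 1.68; α₂ = 0.9535; rank = 238; θ*₍238₎ = 8.52.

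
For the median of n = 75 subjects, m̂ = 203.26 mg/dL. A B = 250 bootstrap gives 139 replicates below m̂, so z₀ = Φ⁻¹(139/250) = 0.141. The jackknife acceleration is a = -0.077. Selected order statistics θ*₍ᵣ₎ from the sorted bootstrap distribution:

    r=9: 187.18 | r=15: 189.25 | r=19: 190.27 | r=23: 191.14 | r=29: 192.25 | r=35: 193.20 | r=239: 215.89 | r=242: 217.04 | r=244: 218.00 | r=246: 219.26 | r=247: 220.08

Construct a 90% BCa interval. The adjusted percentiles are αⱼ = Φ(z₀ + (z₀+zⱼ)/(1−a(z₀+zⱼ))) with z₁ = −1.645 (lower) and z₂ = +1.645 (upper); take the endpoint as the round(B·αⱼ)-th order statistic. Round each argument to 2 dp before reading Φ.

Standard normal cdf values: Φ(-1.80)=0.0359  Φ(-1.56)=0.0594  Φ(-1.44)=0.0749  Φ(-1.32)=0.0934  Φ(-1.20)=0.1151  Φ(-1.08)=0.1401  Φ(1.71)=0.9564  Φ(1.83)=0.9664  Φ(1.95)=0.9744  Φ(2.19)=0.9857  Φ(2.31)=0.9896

(189.25, 215.89)

Lower: z₀ + z₁ = 0.141 + (-1.645) = -1.504; 1 − a(z₀+z₁) = 1 − (-0.077)(-1.504) = 0.8842; argument = 0.141 + (-1.504)/0.8842 = -1.5600 → -1.56.
α₁ = Φ(-1.56) = 0.0594; rank = round(250 × 0.0594) = 15; θ*₍15₎ = 189.25.
Upper: z₀ + z₂ = 1.786; 1 − a(z₀+z₂) = 1.1375; argument = 1.7111 → 1.71; α₂ = 0.9564; rank = 239; θ*₍239₎ = 215.89.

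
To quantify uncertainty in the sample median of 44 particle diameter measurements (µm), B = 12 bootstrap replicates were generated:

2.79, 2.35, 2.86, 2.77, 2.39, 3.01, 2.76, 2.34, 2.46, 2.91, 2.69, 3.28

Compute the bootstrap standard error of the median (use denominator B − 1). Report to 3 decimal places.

Bootstrap SE is the standard deviation of the 12 replicate medians.
Mean of replicates: (2.79 + 2.35 + 2.86 + 2.77 + 2.39 + 3.01 + 2.76 + 2.34 + 2.46 + 2.91 + 2.69 + 3.28) / 12 = 32.6100 / 12 = 2.7175
Sum of squared deviations: (+0.0725)² + (−0.3675)² + (+0.1425)² + (+0.0525)² + (−0.3275)² + (+0.2925)² + (+0.0425)² + (−0.3775)² + (−0.2575)² + (+0.1925)² + (−0.0275)² + (+0.5625)² = 0.9210
Variance = 0.9210 / 11 = 0.0837
SE* = √0.0837

SE* = 0.289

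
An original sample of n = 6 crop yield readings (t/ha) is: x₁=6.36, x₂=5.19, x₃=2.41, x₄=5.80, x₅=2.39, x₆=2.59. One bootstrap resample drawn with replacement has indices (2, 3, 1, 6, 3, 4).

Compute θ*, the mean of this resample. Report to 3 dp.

θ* = 4.127

Resample values: 5.19, 2.41, 6.36, 2.59, 2.41, 5.80.
Mean = (5.19 + 2.41 + 6.36 + 2.59 + 2.41 + 5.80) / 6 = 24.760 / 6 = 4.127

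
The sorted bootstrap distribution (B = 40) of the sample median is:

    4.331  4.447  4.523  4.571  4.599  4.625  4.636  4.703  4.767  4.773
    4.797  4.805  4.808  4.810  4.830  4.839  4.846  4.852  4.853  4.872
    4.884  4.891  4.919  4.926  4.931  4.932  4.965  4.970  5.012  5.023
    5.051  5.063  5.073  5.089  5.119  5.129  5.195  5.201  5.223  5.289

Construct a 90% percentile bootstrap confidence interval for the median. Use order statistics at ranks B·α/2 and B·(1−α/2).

α = 0.10; lower rank = 40 × 0.050 = 2; upper rank = 40 × 0.950 = 38.
The 2nd smallest replicate is 4.447; the 38th is 5.201.

(4.447, 5.201)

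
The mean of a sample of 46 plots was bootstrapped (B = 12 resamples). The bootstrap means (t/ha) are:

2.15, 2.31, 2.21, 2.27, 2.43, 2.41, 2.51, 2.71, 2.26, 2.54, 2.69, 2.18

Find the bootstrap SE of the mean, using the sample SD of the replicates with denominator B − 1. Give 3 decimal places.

SE* = 0.191

Bootstrap SE is the standard deviation of the 12 replicate means.
Mean of replicates: (2.15 + 2.31 + 2.21 + 2.27 + 2.43 + 2.41 + 2.51 + 2.71 + 2.26 + 2.54 + 2.69 + 2.18) / 12 = 28.6700 / 12 = 2.3892
Sum of squared deviations: (−0.2392)² + (−0.0792)² + (−0.1792)² + (−0.1192)² + (+0.0408)² + (+0.0208)² + (+0.1208)² + (+0.3208)² + (−0.1292)² + (+0.1508)² + (+0.3008)² + (−0.2092)² = 0.4031
Variance = 0.4031 / 11 = 0.0366
SE* = √0.0366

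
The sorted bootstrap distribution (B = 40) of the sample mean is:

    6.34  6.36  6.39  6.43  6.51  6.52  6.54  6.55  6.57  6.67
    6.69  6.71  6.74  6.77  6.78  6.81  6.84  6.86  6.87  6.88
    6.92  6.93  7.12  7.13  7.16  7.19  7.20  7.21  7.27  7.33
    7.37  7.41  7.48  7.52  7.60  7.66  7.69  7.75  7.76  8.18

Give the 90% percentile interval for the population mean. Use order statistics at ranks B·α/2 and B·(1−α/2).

α = 0.10; lower rank = 40 × 0.050 = 2; upper rank = 40 × 0.950 = 38.
The 2nd smallest replicate is 6.36; the 38th is 7.75.

(6.36, 7.75)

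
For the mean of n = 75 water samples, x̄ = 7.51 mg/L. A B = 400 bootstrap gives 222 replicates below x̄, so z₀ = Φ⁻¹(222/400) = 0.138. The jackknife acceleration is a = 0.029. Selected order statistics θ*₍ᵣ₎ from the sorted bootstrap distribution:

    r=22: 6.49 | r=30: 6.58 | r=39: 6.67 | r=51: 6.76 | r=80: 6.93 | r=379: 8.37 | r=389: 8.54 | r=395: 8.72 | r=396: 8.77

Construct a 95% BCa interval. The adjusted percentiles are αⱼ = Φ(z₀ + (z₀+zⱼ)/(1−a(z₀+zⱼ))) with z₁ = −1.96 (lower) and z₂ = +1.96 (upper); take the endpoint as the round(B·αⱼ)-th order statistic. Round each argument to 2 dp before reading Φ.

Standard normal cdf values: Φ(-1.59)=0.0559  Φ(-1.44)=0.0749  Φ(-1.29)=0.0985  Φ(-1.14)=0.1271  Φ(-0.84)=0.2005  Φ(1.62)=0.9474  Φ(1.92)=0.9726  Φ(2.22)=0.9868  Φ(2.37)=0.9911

(6.49, 8.77)

Lower: z₀ + z₁ = 0.138 + (-1.960) = -1.822; 1 − a(z₀+z₁) = 1 − (0.029)(-1.822) = 1.0528; argument = 0.138 + (-1.822)/1.0528 = -1.5926 → -1.59.
α₁ = Φ(-1.59) = 0.0559; rank = round(400 × 0.0559) = 22; θ*₍22₎ = 6.49.
Upper: z₀ + z₂ = 2.098; 1 − a(z₀+z₂) = 0.9392; argument = 2.3719 → 2.37; α₂ = 0.9911; rank = 396; θ*₍396₎ = 8.77.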